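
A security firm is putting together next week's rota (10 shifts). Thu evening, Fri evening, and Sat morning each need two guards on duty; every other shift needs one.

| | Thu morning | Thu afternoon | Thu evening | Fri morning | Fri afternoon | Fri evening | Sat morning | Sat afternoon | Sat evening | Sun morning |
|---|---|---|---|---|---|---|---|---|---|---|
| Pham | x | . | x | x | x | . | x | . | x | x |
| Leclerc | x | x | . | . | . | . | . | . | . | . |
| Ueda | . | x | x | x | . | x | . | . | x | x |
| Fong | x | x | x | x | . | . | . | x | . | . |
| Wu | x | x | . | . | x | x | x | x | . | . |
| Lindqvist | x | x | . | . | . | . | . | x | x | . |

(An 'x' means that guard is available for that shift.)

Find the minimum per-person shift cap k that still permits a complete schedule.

With 6 guards and 13 worker-slots to fill, someone must work at least ⌈13/6⌉ = 3 shifts, so k ≥ 3.
k = 3 works: Thu morning→Leclerc, Thu afternoon→Leclerc, Thu evening→Ueda+Fong, Fri morning→Ueda, Fri afternoon→Pham, Fri evening→Ueda+Wu, Sat morning→Pham+Wu, Sat afternoon→Fong, Sat evening→Lindqvist, Sun morning→Pham.
Loads: Pham 3, Leclerc 2, Ueda 3, Fong 2, Wu 2, Lindqvist 1 — all ≤ 3.

3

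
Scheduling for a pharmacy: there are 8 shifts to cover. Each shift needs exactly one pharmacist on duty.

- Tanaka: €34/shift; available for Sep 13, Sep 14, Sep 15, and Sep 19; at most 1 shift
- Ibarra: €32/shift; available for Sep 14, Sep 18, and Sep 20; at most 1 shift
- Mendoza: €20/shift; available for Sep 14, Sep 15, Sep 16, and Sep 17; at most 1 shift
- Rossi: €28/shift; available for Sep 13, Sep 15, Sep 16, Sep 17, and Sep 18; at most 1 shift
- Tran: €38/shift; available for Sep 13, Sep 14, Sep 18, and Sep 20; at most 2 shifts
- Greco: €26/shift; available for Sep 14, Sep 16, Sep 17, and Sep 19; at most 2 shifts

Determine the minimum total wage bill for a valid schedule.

Picking the cheapest available pharmacist for each shift independently would cost €194, but that ignores the shift limits.
An optimal schedule: Sep 13→Rossi, Sep 14→Tran, Sep 15→Mendoza, Sep 16→Greco, Sep 17→Greco, Sep 18→Tran, Sep 19→Tanaka, Sep 20→Ibarra.
Total: 28 + 38 + 20 + 26 + 26 + 38 + 34 + 32 = €242.

€242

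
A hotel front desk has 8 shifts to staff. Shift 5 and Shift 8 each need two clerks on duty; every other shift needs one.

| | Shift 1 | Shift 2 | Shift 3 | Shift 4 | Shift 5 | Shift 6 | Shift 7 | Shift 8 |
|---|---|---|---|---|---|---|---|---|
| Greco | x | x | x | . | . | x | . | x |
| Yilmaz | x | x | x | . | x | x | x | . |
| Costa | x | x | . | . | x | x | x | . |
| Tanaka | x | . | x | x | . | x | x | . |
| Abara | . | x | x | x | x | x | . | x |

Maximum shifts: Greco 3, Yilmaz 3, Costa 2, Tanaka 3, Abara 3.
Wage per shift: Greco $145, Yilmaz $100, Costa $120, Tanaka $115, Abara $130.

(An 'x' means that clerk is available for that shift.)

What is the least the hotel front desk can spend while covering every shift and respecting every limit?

Shift 8 can only be covered by Greco and Abara, so that assignment is forced.
Picking the cheapest available clerk for each shift independently would cost $1110, but that ignores the shift limits.
An optimal schedule: Shift 1→Yilmaz, Shift 2→Costa, Shift 3→Tanaka, Shift 4→Tanaka, Shift 5→Yilmaz+Costa, Shift 6→Tanaka, Shift 7→Yilmaz, Shift 8→Abara+Greco.
Total: 100 + 120 + 115 + 115 + 100 + 120 + 115 + 100 + 130 + 145 = $1160.

$1160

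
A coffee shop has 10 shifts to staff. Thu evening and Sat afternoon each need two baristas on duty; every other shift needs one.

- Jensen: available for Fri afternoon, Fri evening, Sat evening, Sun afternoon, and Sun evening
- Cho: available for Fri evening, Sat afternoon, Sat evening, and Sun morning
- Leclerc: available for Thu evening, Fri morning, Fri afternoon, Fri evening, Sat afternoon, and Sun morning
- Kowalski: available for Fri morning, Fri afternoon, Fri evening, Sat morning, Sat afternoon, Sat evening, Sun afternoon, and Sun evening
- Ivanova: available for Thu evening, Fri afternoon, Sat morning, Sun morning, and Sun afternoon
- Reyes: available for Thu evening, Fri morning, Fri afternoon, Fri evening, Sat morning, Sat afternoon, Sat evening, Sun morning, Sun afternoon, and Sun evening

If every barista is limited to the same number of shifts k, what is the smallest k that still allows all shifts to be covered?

2

With 6 baristas and 12 worker-slots to fill, someone must work at least ⌈12/6⌉ = 2 shifts, so k ≥ 2.
k = 2 works: Thu evening→Leclerc+Ivanova, Fri morning→Leclerc, Fri afternoon→Ivanova, Fri evening→Reyes, Sat morning→Kowalski, Sat afternoon→Cho+Reyes, Sat evening→Jensen, Sun morning→Cho, Sun afternoon→Kowalski, Sun evening→Jensen.
Loads: Jensen 2, Cho 2, Leclerc 2, Kowalski 2, Ivanova 2, Reyes 2 — all ≤ 2.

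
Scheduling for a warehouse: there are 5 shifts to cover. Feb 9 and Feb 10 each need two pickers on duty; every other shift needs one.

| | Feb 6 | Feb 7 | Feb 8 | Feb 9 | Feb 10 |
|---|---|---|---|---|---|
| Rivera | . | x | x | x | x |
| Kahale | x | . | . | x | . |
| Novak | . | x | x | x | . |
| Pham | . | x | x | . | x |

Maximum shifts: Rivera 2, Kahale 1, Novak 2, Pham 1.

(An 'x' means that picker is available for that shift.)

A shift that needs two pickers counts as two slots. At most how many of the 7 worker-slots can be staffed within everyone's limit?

Total capacity across all pickers is 2+1+2+1 = 6, and 7 slots are needed, so at most 6 can be filled.
An assignment achieving 6: Feb 6→Kahale, Feb 7→Rivera, Feb 8→Novak, Feb 9→Novak, Feb 10→Rivera+Pham.
Loads: Rivera 2/2, Kahale 1/1, Novak 2/2, Pham 1/1.

6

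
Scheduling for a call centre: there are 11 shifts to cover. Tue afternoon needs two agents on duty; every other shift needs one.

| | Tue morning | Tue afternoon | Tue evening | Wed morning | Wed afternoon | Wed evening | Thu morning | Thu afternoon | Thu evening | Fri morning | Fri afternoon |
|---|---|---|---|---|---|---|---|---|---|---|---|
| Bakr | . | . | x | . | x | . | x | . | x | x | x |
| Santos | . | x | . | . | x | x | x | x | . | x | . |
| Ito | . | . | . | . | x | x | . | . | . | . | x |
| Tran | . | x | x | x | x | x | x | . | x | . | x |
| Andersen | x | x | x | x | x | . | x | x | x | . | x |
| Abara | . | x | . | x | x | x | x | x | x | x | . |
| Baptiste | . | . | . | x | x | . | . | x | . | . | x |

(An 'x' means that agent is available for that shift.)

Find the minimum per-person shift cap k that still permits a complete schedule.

2

With 7 agents and 12 worker-slots to fill, someone must work at least ⌈12/7⌉ = 2 shifts, so k ≥ 2.
k = 2 works: Tue morning→Andersen, Tue afternoon→Andersen+Abara, Tue evening→Bakr, Wed morning→Tran, Wed afternoon→Ito, Wed evening→Santos, Thu morning→Abara, Thu afternoon→Santos, Thu evening→Tran, Fri morning→Bakr, Fri afternoon→Ito.
Loads: Bakr 2, Santos 2, Ito 2, Tran 2, Andersen 2, Abara 2, Baptiste 0 — all ≤ 2.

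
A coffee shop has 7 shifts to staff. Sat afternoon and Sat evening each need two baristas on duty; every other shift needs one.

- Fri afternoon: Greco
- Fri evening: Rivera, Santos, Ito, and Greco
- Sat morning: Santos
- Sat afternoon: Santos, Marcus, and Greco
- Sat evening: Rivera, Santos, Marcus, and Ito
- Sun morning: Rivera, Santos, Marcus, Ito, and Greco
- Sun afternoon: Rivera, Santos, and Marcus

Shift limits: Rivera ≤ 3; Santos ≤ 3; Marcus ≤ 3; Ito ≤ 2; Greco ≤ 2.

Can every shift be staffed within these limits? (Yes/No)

Yes

Fri afternoon can only be covered by Greco, so that assignment is forced.
Sat morning can only be covered by Santos, so that assignment is forced.
One valid schedule: Fri afternoon→Greco, Fri evening→Rivera, Sat morning→Santos, Sat afternoon→Santos+Marcus, Sat evening→Santos+Marcus, Sun morning→Rivera, Sun afternoon→Rivera.
Loads: Rivera 3/3, Santos 3/3, Marcus 2/3, Ito 0/2, Greco 1/2 — all within limits.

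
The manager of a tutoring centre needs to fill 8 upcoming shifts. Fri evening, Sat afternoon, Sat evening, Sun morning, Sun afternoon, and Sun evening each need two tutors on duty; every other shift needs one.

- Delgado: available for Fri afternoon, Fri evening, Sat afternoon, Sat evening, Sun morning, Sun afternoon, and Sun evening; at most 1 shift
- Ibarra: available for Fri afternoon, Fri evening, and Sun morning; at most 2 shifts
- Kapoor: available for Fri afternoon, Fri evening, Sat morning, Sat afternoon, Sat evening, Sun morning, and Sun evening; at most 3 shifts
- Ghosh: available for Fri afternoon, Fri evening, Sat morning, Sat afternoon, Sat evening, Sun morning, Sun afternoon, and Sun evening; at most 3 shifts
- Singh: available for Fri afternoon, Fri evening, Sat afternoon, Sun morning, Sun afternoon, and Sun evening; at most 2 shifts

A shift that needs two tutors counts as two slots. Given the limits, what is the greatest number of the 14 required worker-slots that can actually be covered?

11

Total capacity across all tutors is 1+2+3+3+2 = 11, and 14 slots are needed, so at most 11 can be filled.
An assignment achieving 11: Fri afternoon→Ibarra, Fri evening→Ibarra, Sat morning→Kapoor, Sat afternoon→Kapoor+Ghosh, Sat evening→Delgado+Kapoor, Sun afternoon→Ghosh+Singh, Sun evening→Ghosh+Singh.
Loads: Delgado 1/1, Ibarra 2/2, Kapoor 3/3, Ghosh 3/3, Singh 2/2.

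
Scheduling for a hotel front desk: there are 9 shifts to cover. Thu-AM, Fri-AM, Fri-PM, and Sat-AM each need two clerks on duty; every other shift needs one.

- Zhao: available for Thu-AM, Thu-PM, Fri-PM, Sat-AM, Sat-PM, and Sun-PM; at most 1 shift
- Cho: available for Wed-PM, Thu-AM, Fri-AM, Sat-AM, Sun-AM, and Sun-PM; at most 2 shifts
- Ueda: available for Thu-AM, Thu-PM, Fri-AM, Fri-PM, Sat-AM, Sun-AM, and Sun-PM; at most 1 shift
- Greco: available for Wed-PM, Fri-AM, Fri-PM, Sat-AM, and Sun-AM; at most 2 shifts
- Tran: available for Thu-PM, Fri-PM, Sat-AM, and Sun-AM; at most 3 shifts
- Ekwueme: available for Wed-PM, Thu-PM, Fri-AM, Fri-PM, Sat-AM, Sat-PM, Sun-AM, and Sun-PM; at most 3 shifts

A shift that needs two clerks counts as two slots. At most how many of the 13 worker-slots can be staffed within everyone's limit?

Total capacity across all clerks is 1+2+1+2+3+3 = 12, and 13 slots are needed, so at most 12 can be filled.
An assignment achieving 12: Wed-PM→Cho, Thu-AM→Cho+Ueda, Thu-PM→Tran, Fri-AM→Greco+Ekwueme, Fri-PM→Greco+Tran, Sat-AM→Ekwueme, Sat-PM→Zhao, Sun-AM→Tran, Sun-PM→Ekwueme.
Loads: Zhao 1/1, Cho 2/2, Ueda 1/1, Greco 2/2, Tran 3/3, Ekwueme 3/3.

12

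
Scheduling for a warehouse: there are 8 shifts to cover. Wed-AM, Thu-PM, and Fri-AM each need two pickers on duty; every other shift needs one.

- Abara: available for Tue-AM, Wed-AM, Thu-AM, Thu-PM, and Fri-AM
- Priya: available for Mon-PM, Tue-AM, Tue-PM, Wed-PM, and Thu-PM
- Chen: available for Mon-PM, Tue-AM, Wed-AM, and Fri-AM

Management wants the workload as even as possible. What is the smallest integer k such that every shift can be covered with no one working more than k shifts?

With 3 pickers and 11 worker-slots to fill, someone must work at least ⌈11/3⌉ = 4 shifts, so k ≥ 4.
k = 4 works: Mon-PM→Priya, Tue-AM→Chen, Tue-PM→Priya, Wed-AM→Abara+Chen, Wed-PM→Priya, Thu-AM→Abara, Thu-PM→Abara+Priya, Fri-AM→Abara+Chen.
Loads: Abara 4, Priya 4, Chen 3 — all ≤ 4.

4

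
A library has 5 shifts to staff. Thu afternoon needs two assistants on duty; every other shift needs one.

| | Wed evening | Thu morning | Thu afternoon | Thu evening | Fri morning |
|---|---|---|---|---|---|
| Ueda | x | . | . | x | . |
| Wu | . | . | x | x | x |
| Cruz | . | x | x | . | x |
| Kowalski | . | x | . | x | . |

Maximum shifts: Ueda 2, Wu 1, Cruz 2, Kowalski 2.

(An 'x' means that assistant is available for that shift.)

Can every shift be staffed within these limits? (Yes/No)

Wed evening can only be covered by Ueda, so that assignment is forced.
Thu afternoon can only be covered by Wu and Cruz, so that assignment is forced.
One valid schedule: Wed evening→Ueda, Thu morning→Kowalski, Thu afternoon→Wu+Cruz, Thu evening→Ueda, Fri morning→Cruz.
Loads: Ueda 2/2, Wu 1/1, Cruz 2/2, Kowalski 1/2 — all within limits.

Yes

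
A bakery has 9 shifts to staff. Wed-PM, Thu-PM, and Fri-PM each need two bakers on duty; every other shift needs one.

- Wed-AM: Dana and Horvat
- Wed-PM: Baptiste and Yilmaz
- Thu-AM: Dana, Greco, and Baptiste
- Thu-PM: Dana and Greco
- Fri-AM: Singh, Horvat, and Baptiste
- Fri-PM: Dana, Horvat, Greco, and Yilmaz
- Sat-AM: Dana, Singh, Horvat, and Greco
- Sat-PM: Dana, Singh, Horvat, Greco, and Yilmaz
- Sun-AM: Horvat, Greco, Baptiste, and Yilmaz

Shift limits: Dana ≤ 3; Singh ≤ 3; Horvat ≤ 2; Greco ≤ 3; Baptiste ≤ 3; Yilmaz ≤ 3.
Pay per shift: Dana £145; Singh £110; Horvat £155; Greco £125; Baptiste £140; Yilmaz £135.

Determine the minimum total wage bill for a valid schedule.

Wed-PM can only be covered by Baptiste and Yilmaz, so that assignment is forced.
Thu-PM can only be covered by Dana and Greco, so that assignment is forced.
Picking the cheapest available baker for each shift independently would cost £1530, but that ignores the shift limits.
An optimal schedule: Wed-AM→Dana, Wed-PM→Yilmaz+Baptiste, Thu-AM→Greco, Thu-PM→Greco+Dana, Fri-AM→Singh, Fri-PM→Greco+Yilmaz, Sat-AM→Singh, Sat-PM→Singh, Sun-AM→Yilmaz.
Total: 145 + 135 + 140 + 125 + 125 + 145 + 110 + 125 + 135 + 110 + 110 + 135 = £1540.

£1540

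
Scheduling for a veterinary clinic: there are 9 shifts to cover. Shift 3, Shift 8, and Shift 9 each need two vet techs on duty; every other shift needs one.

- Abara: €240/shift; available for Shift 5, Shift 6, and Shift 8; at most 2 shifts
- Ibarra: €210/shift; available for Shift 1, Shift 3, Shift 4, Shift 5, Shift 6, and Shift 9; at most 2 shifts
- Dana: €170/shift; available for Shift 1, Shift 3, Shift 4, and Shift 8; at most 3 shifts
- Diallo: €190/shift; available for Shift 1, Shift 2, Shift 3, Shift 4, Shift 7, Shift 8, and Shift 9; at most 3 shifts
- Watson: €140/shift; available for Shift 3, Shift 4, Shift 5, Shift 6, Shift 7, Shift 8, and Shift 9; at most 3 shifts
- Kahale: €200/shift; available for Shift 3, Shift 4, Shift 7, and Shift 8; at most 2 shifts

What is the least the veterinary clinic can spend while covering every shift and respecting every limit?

Shift 2 can only be covered by Diallo, so that assignment is forced.
Picking the cheapest available vet tech for each shift independently would cost €1870, but that ignores the shift limits.
An optimal schedule: Shift 1→Dana, Shift 2→Diallo, Shift 3→Dana+Kahale, Shift 4→Dana, Shift 5→Watson, Shift 6→Watson, Shift 7→Watson, Shift 8→Diallo+Kahale, Shift 9→Diallo+Ibarra.
Total: 170 + 190 + 170 + 200 + 170 + 140 + 140 + 140 + 190 + 200 + 190 + 210 = €2110.

€2110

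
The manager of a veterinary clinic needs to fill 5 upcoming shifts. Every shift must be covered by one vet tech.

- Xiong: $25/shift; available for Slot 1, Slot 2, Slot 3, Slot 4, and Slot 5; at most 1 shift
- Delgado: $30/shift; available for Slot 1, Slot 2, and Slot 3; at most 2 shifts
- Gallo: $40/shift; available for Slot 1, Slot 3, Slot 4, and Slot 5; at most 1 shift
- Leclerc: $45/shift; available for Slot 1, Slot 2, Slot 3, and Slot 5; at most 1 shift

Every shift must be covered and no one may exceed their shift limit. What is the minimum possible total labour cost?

Picking the cheapest available vet tech for each shift independently would cost $125, but that ignores the shift limits.
An optimal schedule: Slot 1→Delgado, Slot 2→Delgado, Slot 3→Leclerc, Slot 4→Xiong, Slot 5→Gallo.
Total: 30 + 30 + 45 + 25 + 40 = $170.

$170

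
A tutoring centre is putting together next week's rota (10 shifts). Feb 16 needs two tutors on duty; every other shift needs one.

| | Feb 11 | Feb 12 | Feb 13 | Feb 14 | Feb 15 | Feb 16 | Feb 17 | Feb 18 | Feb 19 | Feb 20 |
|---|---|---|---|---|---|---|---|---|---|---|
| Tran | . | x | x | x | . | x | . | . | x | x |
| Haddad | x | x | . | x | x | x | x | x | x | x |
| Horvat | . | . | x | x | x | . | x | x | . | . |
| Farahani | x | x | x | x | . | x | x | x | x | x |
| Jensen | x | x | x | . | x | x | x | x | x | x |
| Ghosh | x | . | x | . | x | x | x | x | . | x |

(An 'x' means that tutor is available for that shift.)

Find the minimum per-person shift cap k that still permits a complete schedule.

With 6 tutors and 11 worker-slots to fill, someone must work at least ⌈11/6⌉ = 2 shifts, so k ≥ 2.
k = 2 works: Feb 11→Haddad, Feb 12→Tran, Feb 13→Horvat, Feb 14→Tran, Feb 15→Haddad, Feb 16→Jensen+Ghosh, Feb 17→Horvat, Feb 18→Farahani, Feb 19→Farahani, Feb 20→Jensen.
Loads: Tran 2, Haddad 2, Horvat 2, Farahani 2, Jensen 2, Ghosh 1 — all ≤ 2.

2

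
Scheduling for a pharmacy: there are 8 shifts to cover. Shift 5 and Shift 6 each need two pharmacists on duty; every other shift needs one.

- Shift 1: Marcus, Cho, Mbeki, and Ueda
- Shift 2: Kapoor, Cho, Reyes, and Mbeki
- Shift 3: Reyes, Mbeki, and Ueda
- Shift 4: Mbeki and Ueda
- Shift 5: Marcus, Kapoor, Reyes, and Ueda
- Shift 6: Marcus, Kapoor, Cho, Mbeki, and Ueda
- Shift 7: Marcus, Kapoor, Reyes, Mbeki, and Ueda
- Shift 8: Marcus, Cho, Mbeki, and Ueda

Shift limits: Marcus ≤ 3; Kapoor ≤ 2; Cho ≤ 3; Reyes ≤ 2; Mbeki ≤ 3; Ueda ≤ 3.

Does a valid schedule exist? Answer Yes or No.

One valid schedule: Shift 1→Marcus, Shift 2→Kapoor, Shift 3→Reyes, Shift 4→Mbeki, Shift 5→Kapoor+Reyes, Shift 6→Cho+Mbeki, Shift 7→Marcus, Shift 8→Marcus.
Loads: Marcus 3/3, Kapoor 2/2, Cho 1/3, Reyes 2/2, Mbeki 2/3, Ueda 0/3 — all within limits.

Yes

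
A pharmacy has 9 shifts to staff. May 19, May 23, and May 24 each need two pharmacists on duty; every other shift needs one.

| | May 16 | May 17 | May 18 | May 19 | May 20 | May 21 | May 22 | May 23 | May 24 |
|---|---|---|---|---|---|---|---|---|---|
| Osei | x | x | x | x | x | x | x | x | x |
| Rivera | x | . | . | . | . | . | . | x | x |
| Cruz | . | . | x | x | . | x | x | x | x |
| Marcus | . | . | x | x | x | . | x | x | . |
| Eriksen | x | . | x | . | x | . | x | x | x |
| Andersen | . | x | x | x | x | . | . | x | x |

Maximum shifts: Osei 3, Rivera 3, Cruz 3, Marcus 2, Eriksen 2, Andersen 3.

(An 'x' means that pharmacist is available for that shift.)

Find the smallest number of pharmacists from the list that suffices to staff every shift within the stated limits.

12 slots to fill and no one can take more than 3, so at least ⌈12/3⌉ = 4 pharmacists are needed.
Osei, Rivera, Cruz, and Andersen alone can cover everything: May 16→Rivera, May 17→Osei, May 18→Cruz, May 19→Cruz+Andersen, May 20→Osei, May 21→Osei, May 22→Cruz, May 23→Rivera+Andersen, May 24→Rivera+Andersen.

4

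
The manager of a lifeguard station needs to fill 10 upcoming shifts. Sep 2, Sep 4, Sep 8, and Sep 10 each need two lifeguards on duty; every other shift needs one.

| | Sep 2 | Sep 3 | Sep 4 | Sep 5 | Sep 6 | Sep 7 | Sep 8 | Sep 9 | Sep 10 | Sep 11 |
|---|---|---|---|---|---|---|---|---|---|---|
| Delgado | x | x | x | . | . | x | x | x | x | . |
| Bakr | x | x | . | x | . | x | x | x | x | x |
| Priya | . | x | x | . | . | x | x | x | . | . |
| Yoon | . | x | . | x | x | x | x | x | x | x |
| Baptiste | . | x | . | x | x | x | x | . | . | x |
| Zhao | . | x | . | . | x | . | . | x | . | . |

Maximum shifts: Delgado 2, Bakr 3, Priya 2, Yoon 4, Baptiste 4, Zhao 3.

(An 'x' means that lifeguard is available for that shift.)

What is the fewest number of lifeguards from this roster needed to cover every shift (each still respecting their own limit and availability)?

14 slots to fill and no one can take more than 4, so at least ⌈14/4⌉ = 4 lifeguards are needed.
No set of 4 lifeguards can cover every shift (each such set leaves at least one shift with no one available or exceeds a cap).
Delgado, Bakr, Priya, Yoon, and Baptiste alone can cover everything: Sep 2→Delgado+Bakr, Sep 3→Baptiste, Sep 4→Delgado+Priya, Sep 5→Bakr, Sep 6→Yoon, Sep 7→Baptiste, Sep 8→Yoon+Baptiste, Sep 9→Priya, Sep 10→Bakr+Yoon, Sep 11→Yoon.

5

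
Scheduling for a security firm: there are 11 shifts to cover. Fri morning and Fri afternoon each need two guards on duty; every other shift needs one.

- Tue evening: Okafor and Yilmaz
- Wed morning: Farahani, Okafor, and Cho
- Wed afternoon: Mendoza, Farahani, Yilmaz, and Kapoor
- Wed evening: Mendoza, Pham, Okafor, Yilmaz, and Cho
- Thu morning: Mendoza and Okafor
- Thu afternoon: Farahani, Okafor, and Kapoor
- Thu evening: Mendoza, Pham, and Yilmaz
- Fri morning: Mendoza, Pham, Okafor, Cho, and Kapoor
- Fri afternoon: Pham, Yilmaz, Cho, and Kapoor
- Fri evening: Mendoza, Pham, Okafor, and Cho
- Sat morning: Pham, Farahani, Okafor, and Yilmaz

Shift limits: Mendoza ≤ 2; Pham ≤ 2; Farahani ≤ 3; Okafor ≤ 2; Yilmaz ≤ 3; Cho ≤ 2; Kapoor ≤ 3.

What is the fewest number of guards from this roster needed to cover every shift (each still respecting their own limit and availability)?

5

13 slots to fill and no one can take more than 3, so at least ⌈13/3⌉ = 5 guards are needed.
Mendoza, Pham, Farahani, Yilmaz, and Kapoor alone can cover everything: Tue evening→Yilmaz, Wed morning→Farahani, Wed afternoon→Kapoor, Wed evening→Pham, Thu morning→Mendoza, Thu afternoon→Farahani, Thu evening→Yilmaz, Fri morning→Pham+Kapoor, Fri afternoon→Yilmaz+Kapoor, Fri evening→Mendoza, Sat morning→Farahani.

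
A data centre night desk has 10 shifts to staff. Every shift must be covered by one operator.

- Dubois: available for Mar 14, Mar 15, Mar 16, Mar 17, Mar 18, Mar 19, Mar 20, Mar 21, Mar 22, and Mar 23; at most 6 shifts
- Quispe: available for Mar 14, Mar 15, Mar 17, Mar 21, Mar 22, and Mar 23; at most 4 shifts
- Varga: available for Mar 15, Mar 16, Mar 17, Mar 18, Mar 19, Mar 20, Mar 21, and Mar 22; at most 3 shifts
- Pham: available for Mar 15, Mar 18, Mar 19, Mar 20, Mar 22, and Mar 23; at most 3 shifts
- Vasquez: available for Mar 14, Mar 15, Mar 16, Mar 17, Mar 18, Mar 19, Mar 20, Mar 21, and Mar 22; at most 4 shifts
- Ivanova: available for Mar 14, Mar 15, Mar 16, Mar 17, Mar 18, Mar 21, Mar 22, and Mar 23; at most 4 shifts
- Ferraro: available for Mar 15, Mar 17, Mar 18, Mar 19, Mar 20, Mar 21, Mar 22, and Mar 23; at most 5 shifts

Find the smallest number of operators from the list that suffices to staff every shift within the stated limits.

10 slots to fill and no one can take more than 6, so at least ⌈10/6⌉ = 2 operators are needed.
Dubois and Quispe alone can cover everything: Mar 14→Dubois, Mar 15→Dubois, Mar 16→Dubois, Mar 17→Quispe, Mar 18→Dubois, Mar 19→Dubois, Mar 20→Dubois, Mar 21→Quispe, Mar 22→Quispe, Mar 23→Quispe.

2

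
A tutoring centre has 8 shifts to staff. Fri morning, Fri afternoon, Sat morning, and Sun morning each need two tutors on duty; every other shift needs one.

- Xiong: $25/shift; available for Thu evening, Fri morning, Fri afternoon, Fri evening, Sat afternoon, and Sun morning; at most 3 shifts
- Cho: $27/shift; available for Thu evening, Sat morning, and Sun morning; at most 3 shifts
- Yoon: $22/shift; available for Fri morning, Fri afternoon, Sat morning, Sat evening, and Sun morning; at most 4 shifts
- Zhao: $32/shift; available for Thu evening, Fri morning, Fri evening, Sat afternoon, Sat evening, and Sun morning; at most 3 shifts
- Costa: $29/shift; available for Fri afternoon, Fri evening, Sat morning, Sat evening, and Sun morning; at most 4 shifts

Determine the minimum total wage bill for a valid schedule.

Picking the cheapest available tutor for each shift independently would cost $287, but that ignores the shift limits.
An optimal schedule: Thu evening→Cho, Fri morning→Yoon+Xiong, Fri afternoon→Yoon+Xiong, Fri evening→Costa, Sat morning→Yoon+Cho, Sat afternoon→Xiong, Sat evening→Yoon, Sun morning→Cho+Costa.
Total: 27 + 22 + 25 + 22 + 25 + 29 + 22 + 27 + 25 + 22 + 27 + 29 = $302.

$302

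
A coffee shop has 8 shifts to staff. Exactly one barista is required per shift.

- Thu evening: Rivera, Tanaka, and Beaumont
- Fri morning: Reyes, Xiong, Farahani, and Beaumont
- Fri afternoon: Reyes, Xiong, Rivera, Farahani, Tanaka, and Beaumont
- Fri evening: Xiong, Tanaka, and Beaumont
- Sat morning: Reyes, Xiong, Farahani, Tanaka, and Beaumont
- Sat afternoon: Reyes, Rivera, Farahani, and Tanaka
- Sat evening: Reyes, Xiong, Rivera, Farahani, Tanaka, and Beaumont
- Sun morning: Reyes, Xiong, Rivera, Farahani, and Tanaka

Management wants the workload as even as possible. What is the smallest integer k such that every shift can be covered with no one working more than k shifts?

2

With 6 baristas and 8 worker-slots to fill, someone must work at least ⌈8/6⌉ = 2 shifts, so k ≥ 2.
k = 2 works: Thu evening→Rivera, Fri morning→Reyes, Fri afternoon→Farahani, Fri evening→Xiong, Sat morning→Xiong, Sat afternoon→Reyes, Sat evening→Farahani, Sun morning→Rivera.
Loads: Reyes 2, Xiong 2, Rivera 2, Farahani 2, Tanaka 0, Beaumont 0 — all ≤ 2.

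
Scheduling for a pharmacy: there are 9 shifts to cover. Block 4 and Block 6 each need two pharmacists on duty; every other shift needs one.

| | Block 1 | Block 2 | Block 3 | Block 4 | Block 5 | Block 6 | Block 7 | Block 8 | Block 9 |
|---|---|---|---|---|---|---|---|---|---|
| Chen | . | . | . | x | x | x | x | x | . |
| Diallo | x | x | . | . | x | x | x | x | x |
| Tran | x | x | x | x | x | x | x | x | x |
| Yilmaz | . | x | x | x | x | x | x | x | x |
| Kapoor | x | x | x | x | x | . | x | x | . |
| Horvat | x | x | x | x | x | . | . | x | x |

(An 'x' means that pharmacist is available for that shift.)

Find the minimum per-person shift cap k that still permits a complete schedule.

With 6 pharmacists and 11 worker-slots to fill, someone must work at least ⌈11/6⌉ = 2 shifts, so k ≥ 2.
k = 2 works: Block 1→Diallo, Block 2→Tran, Block 3→Tran, Block 4→Kapoor+Horvat, Block 5→Yilmaz, Block 6→Chen+Yilmaz, Block 7→Chen, Block 8→Kapoor, Block 9→Diallo.
Loads: Chen 2, Diallo 2, Tran 2, Yilmaz 2, Kapoor 2, Horvat 1 — all ≤ 2.

2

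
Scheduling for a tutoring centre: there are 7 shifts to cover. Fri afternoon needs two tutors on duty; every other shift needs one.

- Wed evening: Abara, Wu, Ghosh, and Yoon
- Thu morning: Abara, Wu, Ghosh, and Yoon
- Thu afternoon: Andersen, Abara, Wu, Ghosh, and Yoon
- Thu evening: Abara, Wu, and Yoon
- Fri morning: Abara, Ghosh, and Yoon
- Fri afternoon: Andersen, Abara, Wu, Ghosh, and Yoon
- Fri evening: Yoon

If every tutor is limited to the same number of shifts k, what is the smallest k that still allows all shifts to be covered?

With 5 tutors and 8 worker-slots to fill, someone must work at least ⌈8/5⌉ = 2 shifts, so k ≥ 2.
k = 2 works: Wed evening→Wu, Thu morning→Wu, Thu afternoon→Andersen, Thu evening→Abara, Fri morning→Abara, Fri afternoon→Andersen+Ghosh, Fri evening→Yoon.
Loads: Andersen 2, Abara 2, Wu 2, Ghosh 1, Yoon 1 — all ≤ 2.

2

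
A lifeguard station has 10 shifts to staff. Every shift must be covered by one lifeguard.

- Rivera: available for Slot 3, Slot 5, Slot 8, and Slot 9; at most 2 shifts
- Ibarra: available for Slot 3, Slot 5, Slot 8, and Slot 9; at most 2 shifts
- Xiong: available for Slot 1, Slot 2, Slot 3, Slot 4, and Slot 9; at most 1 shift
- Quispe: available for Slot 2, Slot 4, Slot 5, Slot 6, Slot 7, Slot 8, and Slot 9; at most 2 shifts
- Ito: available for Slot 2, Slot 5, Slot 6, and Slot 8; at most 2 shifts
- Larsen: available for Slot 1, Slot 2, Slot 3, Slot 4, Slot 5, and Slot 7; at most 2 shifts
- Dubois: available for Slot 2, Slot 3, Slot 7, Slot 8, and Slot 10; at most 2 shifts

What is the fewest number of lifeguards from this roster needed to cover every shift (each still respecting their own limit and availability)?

10 slots to fill and no one can take more than 2, so at least ⌈10/2⌉ = 5 lifeguards are needed.
Rivera, Ibarra, Quispe, Larsen, and Dubois alone can cover everything: Slot 1→Larsen, Slot 2→Larsen, Slot 3→Rivera, Slot 4→Quispe, Slot 5→Ibarra, Slot 6→Quispe, Slot 7→Dubois, Slot 8→Ibarra, Slot 9→Rivera, Slot 10→Dubois.

5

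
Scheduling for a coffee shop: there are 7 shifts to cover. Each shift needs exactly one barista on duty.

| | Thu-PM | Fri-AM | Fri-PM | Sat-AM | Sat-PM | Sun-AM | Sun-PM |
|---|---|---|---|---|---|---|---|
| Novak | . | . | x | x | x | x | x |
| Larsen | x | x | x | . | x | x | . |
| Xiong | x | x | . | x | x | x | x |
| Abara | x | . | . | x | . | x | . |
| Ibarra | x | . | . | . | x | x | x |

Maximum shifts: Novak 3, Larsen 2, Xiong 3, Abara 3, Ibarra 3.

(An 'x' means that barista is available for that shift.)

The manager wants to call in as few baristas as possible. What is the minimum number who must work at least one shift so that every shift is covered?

3

7 slots to fill and no one can take more than 3, so at least ⌈7/3⌉ = 3 baristas are needed.
Novak, Larsen, and Xiong alone can cover everything: Thu-PM→Larsen, Fri-AM→Larsen, Fri-PM→Novak, Sat-AM→Novak, Sat-PM→Xiong, Sun-AM→Xiong, Sun-PM→Novak.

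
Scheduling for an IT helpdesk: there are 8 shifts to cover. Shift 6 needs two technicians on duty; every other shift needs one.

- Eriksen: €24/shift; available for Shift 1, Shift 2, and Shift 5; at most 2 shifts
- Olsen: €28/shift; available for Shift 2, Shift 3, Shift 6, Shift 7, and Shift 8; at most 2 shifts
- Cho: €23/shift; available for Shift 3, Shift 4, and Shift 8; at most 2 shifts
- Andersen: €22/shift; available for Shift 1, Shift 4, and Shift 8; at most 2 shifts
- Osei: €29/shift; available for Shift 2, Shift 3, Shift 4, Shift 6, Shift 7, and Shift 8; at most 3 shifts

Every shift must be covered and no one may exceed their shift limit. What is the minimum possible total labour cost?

Shift 5 can only be covered by Eriksen, so that assignment is forced.
Shift 6 can only be covered by Olsen and Osei, so that assignment is forced.
Picking the cheapest available technician for each shift independently would cost €222, but that ignores the shift limits.
An optimal schedule: Shift 1→Andersen, Shift 2→Eriksen, Shift 3→Cho, Shift 4→Andersen, Shift 5→Eriksen, Shift 6→Olsen+Osei, Shift 7→Olsen, Shift 8→Cho.
Total: 22 + 24 + 23 + 22 + 24 + 28 + 29 + 28 + 23 = €223.

€223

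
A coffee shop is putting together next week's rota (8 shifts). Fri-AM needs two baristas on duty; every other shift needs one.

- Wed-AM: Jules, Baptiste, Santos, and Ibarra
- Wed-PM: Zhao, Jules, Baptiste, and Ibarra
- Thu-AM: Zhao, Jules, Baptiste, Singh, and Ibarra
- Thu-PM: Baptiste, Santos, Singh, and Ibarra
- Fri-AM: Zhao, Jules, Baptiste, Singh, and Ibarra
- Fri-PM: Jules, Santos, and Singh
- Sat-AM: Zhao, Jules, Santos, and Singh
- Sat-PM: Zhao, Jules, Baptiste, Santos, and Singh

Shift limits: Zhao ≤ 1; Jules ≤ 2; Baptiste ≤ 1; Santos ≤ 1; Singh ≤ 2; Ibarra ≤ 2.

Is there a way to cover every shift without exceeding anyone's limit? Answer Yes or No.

One valid schedule: Wed-AM→Jules, Wed-PM→Zhao, Thu-AM→Ibarra, Thu-PM→Baptiste, Fri-AM→Singh+Ibarra, Fri-PM→Jules, Sat-AM→Santos, Sat-PM→Singh.
Loads: Zhao 1/1, Jules 2/2, Baptiste 1/1, Santos 1/1, Singh 2/2, Ibarra 2/2 — all within limits.

Yes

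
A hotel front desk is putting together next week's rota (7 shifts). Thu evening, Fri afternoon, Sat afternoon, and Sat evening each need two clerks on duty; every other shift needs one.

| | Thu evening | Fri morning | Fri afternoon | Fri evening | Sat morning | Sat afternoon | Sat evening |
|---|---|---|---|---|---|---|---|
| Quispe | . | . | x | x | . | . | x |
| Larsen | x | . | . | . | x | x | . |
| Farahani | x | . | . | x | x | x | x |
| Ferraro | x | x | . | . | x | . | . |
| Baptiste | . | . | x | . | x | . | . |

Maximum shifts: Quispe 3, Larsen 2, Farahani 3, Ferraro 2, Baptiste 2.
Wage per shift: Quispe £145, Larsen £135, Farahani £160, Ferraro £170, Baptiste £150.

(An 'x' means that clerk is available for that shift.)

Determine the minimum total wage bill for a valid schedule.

£1655

Fri morning can only be covered by Ferraro, so that assignment is forced.
Fri afternoon can only be covered by Quispe and Baptiste, so that assignment is forced.
Sat afternoon can only be covered by Larsen and Farahani, so that assignment is forced.
Picking the cheapest available clerk for each shift independently would cost £1640, but that ignores the shift limits.
An optimal schedule: Thu evening→Larsen+Farahani, Fri morning→Ferraro, Fri afternoon→Quispe+Baptiste, Fri evening→Quispe, Sat morning→Baptiste, Sat afternoon→Larsen+Farahani, Sat evening→Quispe+Farahani.
Total: 135 + 160 + 170 + 145 + 150 + 145 + 150 + 135 + 160 + 145 + 160 = £1655.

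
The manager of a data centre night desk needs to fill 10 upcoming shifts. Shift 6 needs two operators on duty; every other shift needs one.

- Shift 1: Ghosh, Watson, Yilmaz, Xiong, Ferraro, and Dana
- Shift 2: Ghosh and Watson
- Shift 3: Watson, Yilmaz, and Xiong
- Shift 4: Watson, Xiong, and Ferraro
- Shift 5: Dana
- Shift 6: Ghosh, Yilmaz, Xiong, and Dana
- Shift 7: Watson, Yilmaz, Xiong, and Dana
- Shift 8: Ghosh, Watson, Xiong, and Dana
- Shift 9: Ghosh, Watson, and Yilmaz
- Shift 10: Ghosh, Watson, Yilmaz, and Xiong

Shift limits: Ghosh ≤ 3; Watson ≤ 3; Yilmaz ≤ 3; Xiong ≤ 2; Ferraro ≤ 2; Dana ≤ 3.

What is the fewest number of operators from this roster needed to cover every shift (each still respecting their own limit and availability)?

11 slots to fill and no one can take more than 3, so at least ⌈11/3⌉ = 4 operators are needed.
Ghosh, Watson, Yilmaz, and Dana alone can cover everything: Shift 1→Dana, Shift 2→Ghosh, Shift 3→Watson, Shift 4→Watson, Shift 5→Dana, Shift 6→Ghosh+Yilmaz, Shift 7→Watson, Shift 8→Ghosh, Shift 9→Yilmaz, Shift 10→Yilmaz.

4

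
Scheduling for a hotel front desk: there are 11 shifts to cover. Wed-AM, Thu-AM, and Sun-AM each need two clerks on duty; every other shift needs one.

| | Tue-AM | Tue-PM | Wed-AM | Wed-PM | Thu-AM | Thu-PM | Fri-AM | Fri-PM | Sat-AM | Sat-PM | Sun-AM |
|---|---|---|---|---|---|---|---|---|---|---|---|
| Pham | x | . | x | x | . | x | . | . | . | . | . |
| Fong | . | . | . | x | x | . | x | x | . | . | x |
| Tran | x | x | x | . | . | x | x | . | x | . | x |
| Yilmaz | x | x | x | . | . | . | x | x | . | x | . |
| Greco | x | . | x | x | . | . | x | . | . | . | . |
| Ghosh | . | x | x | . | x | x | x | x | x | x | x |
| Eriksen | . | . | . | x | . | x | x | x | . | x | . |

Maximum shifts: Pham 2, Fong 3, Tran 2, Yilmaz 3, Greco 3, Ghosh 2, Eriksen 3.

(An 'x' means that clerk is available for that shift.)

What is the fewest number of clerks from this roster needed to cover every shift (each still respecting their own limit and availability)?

6

14 slots to fill and no one can take more than 3, so at least ⌈14/3⌉ = 5 clerks are needed.
No set of 5 clerks can cover every shift (each such set leaves at least one shift with no one available or exceeds a cap).
Pham, Fong, Tran, Yilmaz, Greco, and Ghosh alone can cover everything: Tue-AM→Yilmaz, Tue-PM→Tran, Wed-AM→Yilmaz+Greco, Wed-PM→Pham, Thu-AM→Fong+Ghosh, Thu-PM→Pham, Fri-AM→Greco, Fri-PM→Fong, Sat-AM→Tran, Sat-PM→Yilmaz, Sun-AM→Fong+Ghosh.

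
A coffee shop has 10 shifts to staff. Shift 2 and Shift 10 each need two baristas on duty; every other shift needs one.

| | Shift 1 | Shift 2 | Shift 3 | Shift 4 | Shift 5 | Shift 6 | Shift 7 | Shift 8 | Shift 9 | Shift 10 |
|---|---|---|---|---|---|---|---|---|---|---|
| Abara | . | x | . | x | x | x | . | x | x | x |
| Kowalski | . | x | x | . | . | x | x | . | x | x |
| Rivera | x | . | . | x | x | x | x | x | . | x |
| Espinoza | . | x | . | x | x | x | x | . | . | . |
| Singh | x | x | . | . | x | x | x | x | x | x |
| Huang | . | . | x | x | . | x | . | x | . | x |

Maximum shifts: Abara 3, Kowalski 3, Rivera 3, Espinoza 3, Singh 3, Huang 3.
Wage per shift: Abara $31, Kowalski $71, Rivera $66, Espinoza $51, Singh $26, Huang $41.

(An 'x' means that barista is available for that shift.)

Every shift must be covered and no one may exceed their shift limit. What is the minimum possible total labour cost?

$447

Picking the cheapest available barista for each shift independently would cost $342, but that ignores the shift limits.
An optimal schedule: Shift 1→Singh, Shift 2→Abara+Espinoza, Shift 3→Huang, Shift 4→Abara, Shift 5→Singh, Shift 6→Espinoza, Shift 7→Espinoza, Shift 8→Huang, Shift 9→Singh, Shift 10→Abara+Huang.
Total: 26 + 31 + 51 + 41 + 31 + 26 + 51 + 51 + 41 + 26 + 31 + 41 = $447.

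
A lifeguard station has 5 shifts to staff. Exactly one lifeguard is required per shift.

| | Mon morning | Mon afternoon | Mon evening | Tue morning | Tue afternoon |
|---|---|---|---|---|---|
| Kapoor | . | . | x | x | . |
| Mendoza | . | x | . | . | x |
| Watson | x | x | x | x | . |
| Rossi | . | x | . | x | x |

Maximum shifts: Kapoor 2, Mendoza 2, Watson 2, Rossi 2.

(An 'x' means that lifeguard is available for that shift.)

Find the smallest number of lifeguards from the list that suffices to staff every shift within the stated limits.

5 slots to fill and no one can take more than 2, so at least ⌈5/2⌉ = 3 lifeguards are needed.
Kapoor, Mendoza, and Watson alone can cover everything: Mon morning→Watson, Mon afternoon→Mendoza, Mon evening→Kapoor, Tue morning→Kapoor, Tue afternoon→Mendoza.

3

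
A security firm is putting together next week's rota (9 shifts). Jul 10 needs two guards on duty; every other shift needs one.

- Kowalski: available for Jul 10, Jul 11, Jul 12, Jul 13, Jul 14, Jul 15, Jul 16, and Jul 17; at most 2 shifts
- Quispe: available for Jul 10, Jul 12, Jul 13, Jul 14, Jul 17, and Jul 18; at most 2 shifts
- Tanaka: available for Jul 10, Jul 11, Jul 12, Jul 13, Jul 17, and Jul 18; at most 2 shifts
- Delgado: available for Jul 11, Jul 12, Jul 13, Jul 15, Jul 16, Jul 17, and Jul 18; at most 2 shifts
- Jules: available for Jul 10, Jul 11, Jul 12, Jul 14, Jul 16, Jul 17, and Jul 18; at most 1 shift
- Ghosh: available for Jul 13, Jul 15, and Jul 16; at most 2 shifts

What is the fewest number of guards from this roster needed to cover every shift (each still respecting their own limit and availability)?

5

10 slots to fill and no one can take more than 2, so at least ⌈10/2⌉ = 5 guards are needed.
Kowalski, Quispe, Tanaka, Delgado, and Ghosh alone can cover everything: Jul 10→Kowalski+Quispe, Jul 11→Tanaka, Jul 12→Tanaka, Jul 13→Ghosh, Jul 14→Kowalski, Jul 15→Delgado, Jul 16→Ghosh, Jul 17→Delgado, Jul 18→Quispe.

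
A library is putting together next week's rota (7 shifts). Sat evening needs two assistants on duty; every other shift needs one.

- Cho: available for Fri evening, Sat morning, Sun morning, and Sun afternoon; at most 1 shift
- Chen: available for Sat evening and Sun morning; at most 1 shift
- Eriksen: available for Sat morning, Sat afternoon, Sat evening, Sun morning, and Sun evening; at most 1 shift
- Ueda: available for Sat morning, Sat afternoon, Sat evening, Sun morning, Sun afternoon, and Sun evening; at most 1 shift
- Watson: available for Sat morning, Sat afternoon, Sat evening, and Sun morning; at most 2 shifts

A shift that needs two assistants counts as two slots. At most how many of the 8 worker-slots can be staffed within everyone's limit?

Total capacity across all assistants is 1+1+1+1+2 = 6, and 8 slots are needed, so at most 6 can be filled.
An assignment achieving 6: Fri evening→Cho, Sat morning→Watson, Sat afternoon→Watson, Sat evening→Chen, Sun afternoon→Ueda, Sun evening→Eriksen.
Loads: Cho 1/1, Chen 1/1, Eriksen 1/1, Ueda 1/1, Watson 2/2.

6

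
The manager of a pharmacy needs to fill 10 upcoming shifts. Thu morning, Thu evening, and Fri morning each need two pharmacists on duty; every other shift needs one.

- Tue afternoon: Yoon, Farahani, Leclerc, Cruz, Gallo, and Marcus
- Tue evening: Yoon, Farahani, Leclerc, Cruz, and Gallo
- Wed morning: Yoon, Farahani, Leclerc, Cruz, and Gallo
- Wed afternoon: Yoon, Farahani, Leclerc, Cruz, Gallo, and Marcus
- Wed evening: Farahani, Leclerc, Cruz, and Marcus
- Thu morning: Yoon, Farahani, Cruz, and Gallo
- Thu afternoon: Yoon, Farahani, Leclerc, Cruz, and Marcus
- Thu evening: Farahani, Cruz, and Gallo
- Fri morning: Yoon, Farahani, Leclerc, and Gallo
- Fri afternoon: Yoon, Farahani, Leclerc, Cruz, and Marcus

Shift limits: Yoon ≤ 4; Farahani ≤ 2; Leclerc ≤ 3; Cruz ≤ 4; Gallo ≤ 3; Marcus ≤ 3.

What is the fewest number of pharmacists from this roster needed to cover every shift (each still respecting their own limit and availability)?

13 slots to fill and no one can take more than 4, so at least ⌈13/4⌉ = 4 pharmacists are needed.
Yoon, Farahani, Leclerc, and Cruz alone can cover everything: Tue afternoon→Yoon, Tue evening→Yoon, Wed morning→Leclerc, Wed afternoon→Leclerc, Wed evening→Farahani, Thu morning→Yoon+Cruz, Thu afternoon→Cruz, Thu evening→Farahani+Cruz, Fri morning→Yoon+Leclerc, Fri afternoon→Cruz.

4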